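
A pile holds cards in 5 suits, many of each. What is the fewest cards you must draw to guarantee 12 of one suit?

In the worst case you draw 11 of each of the 5 suits: 5 × 11 = 55.
One more forces 12 of some suit, so 55 + 1 = 56.

56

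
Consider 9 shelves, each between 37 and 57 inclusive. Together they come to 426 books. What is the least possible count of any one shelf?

To make one shelf as small as possible, make the other 8 as large as possible.
The other 8 can take up 8 × 57 = 456 ≥ 426 − 37, so one shelf can sit at its floor of 37.
Achievable: one at 37 and the other 8 totalling 389, which fits since 8 × 37 ≤ 389 ≤ 8 × 57.

37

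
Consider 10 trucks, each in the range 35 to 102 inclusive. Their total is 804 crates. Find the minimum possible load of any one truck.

To make one truck as small as possible, make the other 9 as large as possible.
The other 9 can take up 9 × 102 = 918 ≥ 804 − 35, so one truck can sit at its floor of 35.
Achievable: one at 35 and the other 9 totalling 769, which fits since 9 × 35 ≤ 769 ≤ 9 × 102.

35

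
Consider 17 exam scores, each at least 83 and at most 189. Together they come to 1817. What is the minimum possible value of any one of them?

83

Minimizing one value means maximizing the remaining 16.
The other 16 can take up 16 × 189 = 3024 ≥ 1817 − 83, so one score can sit at its floor of 83.
Achievable: one at 83 and the other 16 totalling 1734, which fits since 16 × 83 ≤ 1734 ≤ 16 × 189.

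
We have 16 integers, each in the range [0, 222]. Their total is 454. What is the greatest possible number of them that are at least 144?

3

With k values at 144 or above and the rest at least 0, the sum is at least 0 + 144k.
Since the sum is 454, we need 144k ≤ 454, i.e. k ≤ 3.
k = 3 is achieved by 3 values at 144 and 13 at 0, total 432; add 22 to one value (staying below 144) to reach 454.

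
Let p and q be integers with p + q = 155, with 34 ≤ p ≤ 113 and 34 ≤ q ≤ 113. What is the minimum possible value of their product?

4746

For a fixed sum, pq is smallest when p and q are as far apart as possible.
The extreme feasible split is p = 42, q = 113, giving pq = 4746.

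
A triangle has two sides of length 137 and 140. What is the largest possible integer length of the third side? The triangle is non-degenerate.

The third side must be less than 137 + 140 = 277.
The largest integer below 277 is 276.

276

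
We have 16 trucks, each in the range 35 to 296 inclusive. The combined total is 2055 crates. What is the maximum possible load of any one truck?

296

To make one truck as large as possible, make the other 15 as small as possible.
The other 15 contribute at least 15 × 35 = 525, leaving at most 2055 − 525 = 1530.
But each truck is capped at 296, so the maximum is 296.
Achievable: one at 296 and the other 15 totalling 1759, which fits since 15 × 35 ≤ 1759 ≤ 15 × 296.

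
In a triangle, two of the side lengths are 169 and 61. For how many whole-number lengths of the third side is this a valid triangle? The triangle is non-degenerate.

The triangle inequality gives |169 − 61| < c < 169 + 61, i.e. 108 < c < 230.
So c can be any integer from 109 to 229: 121 values.

121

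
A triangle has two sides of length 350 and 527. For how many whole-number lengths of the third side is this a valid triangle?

699

The triangle inequality gives |350 − 527| < c < 350 + 527, i.e. 177 < c < 877.
So c can be any integer from 178 to 876: 699 values.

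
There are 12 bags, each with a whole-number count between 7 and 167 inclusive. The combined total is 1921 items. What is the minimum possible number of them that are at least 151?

Suppose at most 12 − j of them reach 151; then j values are ≤ 150 and the rest ≤ 167.
The total is then ≤ 150·j + 167·(12 − j) = 2004 − 17j. For this to be ≥ 1921 we need j ≤ 4, so at least 12 − 4 = 8 must reach 151.
Exactly 8 works: 8 values at 167 and 4 at 150 total 1936; lower one of the high values by 15 (still ≥ 151) to hit 1921.

8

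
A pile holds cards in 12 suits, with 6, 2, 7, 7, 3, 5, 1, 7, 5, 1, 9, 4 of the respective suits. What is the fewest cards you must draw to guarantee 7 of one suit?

In the worst case you take as many as possible of each suit without reaching 7: 6 + 2 + 6 + 6 + 3 + 5 + 1 + 6 + 5 + 1 + 6 + 4 = 51.
The next one must give 7 of some suit, so 51 + 1 = 52.

52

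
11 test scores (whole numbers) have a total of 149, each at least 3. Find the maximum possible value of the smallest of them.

The 11 values sum to 149, so their minimum is at most ⌊149/11⌋ = 13.
Equality holds with 5 values of 13 and 6 values of 14.

13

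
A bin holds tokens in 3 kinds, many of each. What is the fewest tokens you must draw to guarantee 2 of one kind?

4

In the worst case you draw 1 of each of the 3 kinds: 3 × 1 = 3.
One more forces 2 of some kind, so 3 + 1 = 4.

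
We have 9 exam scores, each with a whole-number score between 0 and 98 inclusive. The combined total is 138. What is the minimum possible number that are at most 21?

3

Let j be the number exceeding 21. Then the total is ≥ 22·j + 0·(9 − j) = 0 + 22j.
So 22j ≤ 138 and j ≤ 6; hence at least 9 − 6 = 3 are ≤ 21.
Exactly 3 works: 3 values at 0 and 6 at 22 total 132; raise one of the low values by 6 (still ≤ 21) to hit 138.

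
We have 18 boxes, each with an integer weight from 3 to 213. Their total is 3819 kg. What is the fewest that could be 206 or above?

Suppose at most 18 − j of them reach 206; then j values are ≤ 205 and the rest ≤ 213.
The total is then ≤ 205·j + 213·(18 − j) = 3834 − 8j. For this to be ≥ 3819 we need j ≤ 1, so at least 18 − 1 = 17 must reach 206.
Exactly 17 works: 17 values at 213 and 1 at 205 total 3826; lower one of the high values by 7 (still ≥ 206) to hit 3819.

17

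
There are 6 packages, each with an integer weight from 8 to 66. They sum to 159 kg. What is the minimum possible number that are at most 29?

1

If only k of them are at most 29, the other 6 − k are at least 30, so the total is at least (6 − k)·30 + k·8.
This is ≤ 159, so (6 − k)·30 + 8k ≤ 159, which gives k ≥ 1.
Exactly 1 works: 1 value at 8 and 5 at 30 total 158; raise one of the low values by 1 (still ≤ 29) to hit 159.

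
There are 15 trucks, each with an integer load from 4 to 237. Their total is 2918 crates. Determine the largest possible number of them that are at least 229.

Suppose k of them are at least 229. Those contribute at least 229 each and the other 15 − k at least 4 each.
So the total is at least 229k + 4(15 − k) = 60 + 225k. This must be ≤ 2918, giving k ≤ 12.
k = 12 is achieved by 12 values at 229 and 3 at 4, total 2760; add 158 to one value (staying below 229) to reach 2918.

12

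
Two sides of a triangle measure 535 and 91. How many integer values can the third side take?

181

The triangle inequality gives |535 − 91| < c < 535 + 91, i.e. 444 < c < 626.
So c can be any integer from 445 to 625: 181 values.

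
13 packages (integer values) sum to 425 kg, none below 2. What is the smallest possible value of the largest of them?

The 13 values sum to 425, so their maximum is at least ⌈425/13⌉ = 33.
Achievable: 9 of them at 33 and 4 at 32 total 425.

33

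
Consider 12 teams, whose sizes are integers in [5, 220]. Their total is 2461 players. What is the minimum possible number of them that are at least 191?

Suppose at most 12 − j of them reach 191; then j values are ≤ 190 and the rest ≤ 220.
The total is then ≤ 190·j + 220·(12 − j) = 2640 − 30j. For this to be ≥ 2461 we need j ≤ 5, so at least 12 − 5 = 7 must reach 191.
Exactly 7 works: 7 values at 220 and 5 at 190 total 2490; lower one of the high values by 29 (still ≥ 191) to hit 2461.

7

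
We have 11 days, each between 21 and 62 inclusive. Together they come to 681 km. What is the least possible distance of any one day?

Minimizing one value means maximizing the remaining 10.
The other 10 contribute at most 10 × 62 = 620, leaving at least 681 − 620 = 61.
Since 61 ≥ 21, this is achievable: one at 61 and 10 at 62.

61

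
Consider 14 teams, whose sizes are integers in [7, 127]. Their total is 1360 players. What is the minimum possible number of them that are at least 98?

1

If only k of them are at least 98, the other 14 − k are at most 97, so the total is at most k·127 + (14 − k)·97.
This must reach 1360, so k·127 + (14 − k)·97 ≥ 1360, giving k ≥ 1.
Exactly 1 works: 1 value at 127 and 13 at 97 total 1388; lower one of the high values by 28 (still ≥ 98) to hit 1360.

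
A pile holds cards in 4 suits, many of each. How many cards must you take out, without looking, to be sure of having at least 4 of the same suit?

In the worst case you draw 3 of each of the 4 suits: 4 × 3 = 12.
One more forces 4 of some suit, so 12 + 1 = 13.

13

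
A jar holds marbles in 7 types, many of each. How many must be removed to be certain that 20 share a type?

You could draw 19 of every type without reaching 20 of any — 133 in all.
One more forces 20 of some type, so 133 + 1 = 134.

134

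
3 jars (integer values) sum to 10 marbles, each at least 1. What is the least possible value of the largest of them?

Some value must be at least ⌈10/3⌉ = 4, since 3 × 3 = 9 < 10.
Taking 2 copies of 3 and 1 copy of 4 gives exactly 10, so 4 is attained.

4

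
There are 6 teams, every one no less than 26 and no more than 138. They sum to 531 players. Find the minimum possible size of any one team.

26

Minimizing one value means maximizing the remaining 5.
The other 5 can take up 5 × 138 = 690 ≥ 531 − 26, so one team can sit at its floor of 26.
Achievable: one at 26 and the other 5 totalling 505, which fits since 5 × 26 ≤ 505 ≤ 5 × 138.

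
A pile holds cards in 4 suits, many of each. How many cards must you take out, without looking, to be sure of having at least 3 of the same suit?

In the worst case you draw 2 of each of the 4 suits: 4 × 2 = 8.
One more forces 3 of some suit, so 8 + 1 = 9.

9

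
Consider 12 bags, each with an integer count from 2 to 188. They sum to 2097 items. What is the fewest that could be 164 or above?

6

Each value short of 164 is at most 163, costing at least 188 − 163 = 25 against the maximum total of 2256.
We can afford to lose at most 2256 − 2097 = 159, so at most ⌊159/25⌋ = 6 fall short, and at least 6 are ≥ 164.
Exactly 6 works: 6 values at 188 and 6 at 163 total 2106; lower one of the high values by 9 (still ≥ 164) to hit 2097.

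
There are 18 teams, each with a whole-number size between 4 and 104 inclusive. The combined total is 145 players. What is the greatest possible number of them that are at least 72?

Suppose k of them are at least 72. Those contribute at least 72 each and the other 18 − k at least 4 each.
So the total is at least 72k + 4(18 − k) = 72 + 68k. This must be ≤ 145, giving k ≤ 1.
k = 1 is achieved by 1 value at 72 and 17 at 4, total 140; add 5 to one value (staying below 72) to reach 145.

1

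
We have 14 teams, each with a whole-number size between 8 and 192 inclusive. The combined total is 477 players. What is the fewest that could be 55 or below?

7

Let j be the number exceeding 55. Then the total is ≥ 56·j + 8·(14 − j) = 112 + 48j.
So 48j ≤ 365 and j ≤ 7; hence at least 14 − 7 = 7 are ≤ 55.
Exactly 7 works: 7 values at 8 and 7 at 56 total 448; raise one of the low values by 29 (still ≤ 55) to hit 477.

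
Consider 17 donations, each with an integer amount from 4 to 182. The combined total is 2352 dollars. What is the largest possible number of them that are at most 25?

4

Each value at 25 or below falls at least 182 − 25 = 157 short of the ceiling 182.
The ceiling total is 17 × 182 = 3094, and we need 2352, so at most ⌊(3094 − 2352)/157⌋ = 4 can be that low.
k = 4 is achieved by 4 values at 25 and 13 at 182, total 2466; lower one of the 182's by 114 (still > 25) to reach 2352.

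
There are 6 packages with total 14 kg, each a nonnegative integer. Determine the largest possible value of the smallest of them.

2

The 6 values sum to 14, so their minimum is at most ⌊14/6⌋ = 2.
Taking 4 copies of 2 and 2 copies of 3 gives exactly 14, so 2 is attained.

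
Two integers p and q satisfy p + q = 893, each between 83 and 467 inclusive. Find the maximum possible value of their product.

199362

With p + q fixed, pq peaks when the two are closest together.
Taking p = 446 and q = 447 (both in [83, 467]) gives pq = 199362.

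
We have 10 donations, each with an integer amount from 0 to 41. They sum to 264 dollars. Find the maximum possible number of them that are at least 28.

9

If k of the values are ≥ 28, the total is ≥ 28k + 0(10 − k).
Setting 28k + 0(10 − k) ≤ 264 gives 28k ≤ 264, so k ≤ 9.
k = 9 is achieved by 9 values at 28 and 1 at 0, total 252; add 12 to one value (staying below 28) to reach 264.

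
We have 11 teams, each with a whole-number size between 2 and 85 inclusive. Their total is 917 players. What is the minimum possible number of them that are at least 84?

2

Each value short of 84 is at most 83, costing at least 85 − 83 = 2 against the maximum total of 935.
We can afford to lose at most 935 − 917 = 18, so at most ⌊18/2⌋ = 9 fall short, and at least 2 are ≥ 84.
Exactly 2 works: 2 values at 85 and 9 at 83 total 917.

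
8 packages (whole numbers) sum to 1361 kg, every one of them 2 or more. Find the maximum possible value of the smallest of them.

The 8 values sum to 1361, so their minimum is at most ⌊1361/8⌋ = 170.
Achievable: 7 of them at 170 and 1 at 171 total 1361.

170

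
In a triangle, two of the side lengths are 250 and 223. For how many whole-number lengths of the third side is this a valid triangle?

The triangle inequality gives |250 − 223| < c < 250 + 223, i.e. 27 < c < 473.
So c can be any integer from 28 to 472: 445 values.

445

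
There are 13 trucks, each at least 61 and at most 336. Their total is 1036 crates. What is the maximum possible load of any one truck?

304

Maximizing one value means minimizing the remaining 12.
The other 12 contribute at least 12 × 61 = 732, leaving at most 1036 − 732 = 304.
Since 304 ≤ 336, this is achievable: one at 304 and 12 at 61.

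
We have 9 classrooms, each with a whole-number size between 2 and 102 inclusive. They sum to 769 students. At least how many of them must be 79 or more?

Suppose at most 9 − j of them reach 79; then j values are ≤ 78 and the rest ≤ 102.
The total is then ≤ 78·j + 102·(9 − j) = 918 − 24j. For this to be ≥ 769 we need j ≤ 6, so at least 9 − 6 = 3 must reach 79.
Exactly 3 works: 3 values at 102 and 6 at 78 total 774; lower one of the high values by 5 (still ≥ 79) to hit 769.

3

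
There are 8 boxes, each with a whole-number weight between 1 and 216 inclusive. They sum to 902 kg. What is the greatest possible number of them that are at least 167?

If k of the values are ≥ 167, the total is ≥ 167k + 1(8 − k).
Setting 167k + 1(8 − k) ≤ 902 gives 166k ≤ 894, so k ≤ 5.
k = 5 is achieved by 5 values at 167 and 3 at 1, total 838; add 64 to one value (staying below 167) to reach 902.

5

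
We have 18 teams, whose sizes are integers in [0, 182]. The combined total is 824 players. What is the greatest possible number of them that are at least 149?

5

Suppose k of them are at least 149. Those contribute at least 149 each and the other 18 − k at least 0 each.
So the total is at least 149k + 0(18 − k) = 0 + 149k. This must be ≤ 824, giving k ≤ 5.
k = 5 is achieved by 5 values at 149 and 13 at 0, total 745; add 79 to one value (staying below 149) to reach 824.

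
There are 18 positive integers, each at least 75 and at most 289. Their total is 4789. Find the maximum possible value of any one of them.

289

Maximizing one value means minimizing the remaining 17.
The other 17 contribute at least 17 × 75 = 1275, leaving at most 4789 − 1275 = 3514.
But each integer is capped at 289, so the maximum is 289.
Achievable: one at 289 and the other 17 totalling 4500, which fits since 17 × 75 ≤ 4500 ≤ 17 × 289.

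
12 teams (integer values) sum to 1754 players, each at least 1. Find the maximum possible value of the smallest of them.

If every one of the 12 were at least 147, the total would be at least 12 × 147 = 1764 > 1754.
Achievable: 10 of them at 146 and 2 at 147 total 1754.

146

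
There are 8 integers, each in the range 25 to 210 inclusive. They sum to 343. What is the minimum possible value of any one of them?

25

To make one integer as small as possible, make the other 7 as large as possible.
The other 7 can take up 7 × 210 = 1470 ≥ 343 − 25, so one integer can sit at its floor of 25.
Achievable: one at 25 and the other 7 totalling 318, which fits since 7 × 25 ≤ 318 ≤ 7 × 210.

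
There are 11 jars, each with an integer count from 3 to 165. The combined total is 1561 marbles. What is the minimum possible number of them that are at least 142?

1

Suppose at most 11 − j of them reach 142; then j values are ≤ 141 and the rest ≤ 165.
The total is then ≤ 141·j + 165·(11 − j) = 1815 − 24j. For this to be ≥ 1561 we need j ≤ 10, so at least 11 − 10 = 1 must reach 142.
Exactly 1 works: 1 value at 165 and 10 at 141 total 1575; lower one of the high values by 14 (still ≥ 142) to hit 1561.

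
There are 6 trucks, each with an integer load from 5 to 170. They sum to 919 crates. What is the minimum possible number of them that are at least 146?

2

If only k of them are at least 146, the other 6 − k are at most 145, so the total is at most k·170 + (6 − k)·145.
This must reach 919, so k·170 + (6 − k)·145 ≥ 919, giving k ≥ 2.
Exactly 2 works: 2 values at 170 and 4 at 145 total 920; lower one of the high values by 1 (still ≥ 146) to hit 919.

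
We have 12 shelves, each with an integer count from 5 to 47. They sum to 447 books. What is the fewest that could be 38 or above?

1

Suppose at most 12 − j of them reach 38; then j values are ≤ 37 and the rest ≤ 47.
The total is then ≤ 37·j + 47·(12 − j) = 564 − 10j. For this to be ≥ 447 we need j ≤ 11, so at least 12 − 11 = 1 must reach 38.
Exactly 1 works: 1 value at 47 and 11 at 37 total 454; lower one of the high values by 7 (still ≥ 38) to hit 447.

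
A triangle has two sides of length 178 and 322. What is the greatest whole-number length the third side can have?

499

The third side must be less than 178 + 322 = 500.
The largest integer below 500 is 499.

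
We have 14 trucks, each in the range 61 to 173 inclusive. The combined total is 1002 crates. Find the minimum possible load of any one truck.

61

Minimizing one value means maximizing the remaining 13.
The other 13 can take up 13 × 173 = 2249 ≥ 1002 − 61, so one truck can sit at its floor of 61.
Achievable: one at 61 and the other 13 totalling 941, which fits since 13 × 61 ≤ 941 ≤ 13 × 173.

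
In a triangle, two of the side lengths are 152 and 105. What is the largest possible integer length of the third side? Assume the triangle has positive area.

256

The third side must be less than 152 + 105 = 257.
The largest integer below 257 is 256.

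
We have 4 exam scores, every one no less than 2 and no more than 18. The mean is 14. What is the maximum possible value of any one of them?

Maximizing one value means minimizing the remaining 3.
The total is 4 × 14 = 56.
The other 3 contribute at least 3 × 2 = 6, leaving at most 56 − 6 = 50.
But each score is capped at 18, so the maximum is 18.
Achievable: one at 18 and the other 3 totalling 38, which fits since 3 × 2 ≤ 38 ≤ 3 × 18.

18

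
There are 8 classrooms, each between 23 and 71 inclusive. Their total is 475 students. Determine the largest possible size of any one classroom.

71

To make one classroom as large as possible, make the other 7 as small as possible.
The other 7 contribute at least 7 × 23 = 161, leaving at most 475 − 161 = 314.
But each classroom is capped at 71, so the maximum is 71.
Achievable: one at 71 and the other 7 totalling 404, which fits since 7 × 23 ≤ 404 ≤ 7 × 71.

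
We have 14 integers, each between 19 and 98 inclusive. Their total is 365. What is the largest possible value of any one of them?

98

To make one integer as large as possible, make the other 13 as small as possible.
The other 13 contribute at least 13 × 19 = 247, leaving at most 365 − 247 = 118.
But each integer is capped at 98, so the maximum is 98.
Achievable: one at 98 and the other 13 totalling 267, which fits since 13 × 19 ≤ 267 ≤ 13 × 98.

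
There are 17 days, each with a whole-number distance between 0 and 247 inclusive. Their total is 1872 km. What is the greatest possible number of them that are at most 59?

Each value at 59 or below falls at least 247 − 59 = 188 short of the ceiling 247.
The ceiling total is 17 × 247 = 4199, and we need 1872, so at most ⌊(4199 − 1872)/188⌋ = 12 can be that low.
k = 12 is achieved by 12 values at 59 and 5 at 247, total 1943; lower one of the 247's by 71 (still > 59) to reach 1872.

12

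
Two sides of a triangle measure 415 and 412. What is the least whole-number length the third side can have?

4

The third side must exceed |415 − 412| = 3.
The smallest integer above 3 is 4.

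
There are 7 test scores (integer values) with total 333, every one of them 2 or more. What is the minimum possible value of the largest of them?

48

The average is 333/7 > 47, so not all 7 can be 47 or less; the largest is ≥ 48.
Achievable: 4 of them at 48 and 3 at 47 total 333.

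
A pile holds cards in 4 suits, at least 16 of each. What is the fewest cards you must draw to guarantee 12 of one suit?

45

In the worst case you draw 11 of each of the 4 suits: 4 × 11 = 44.
One more forces 12 of some suit, so 44 + 1 = 45.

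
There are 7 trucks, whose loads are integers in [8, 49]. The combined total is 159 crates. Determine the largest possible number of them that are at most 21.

Each value at 21 or below falls at least 49 − 21 = 28 short of the ceiling 49.
The ceiling total is 7 × 49 = 343, and we need 159, so at most ⌊(343 − 159)/28⌋ = 6 can be that low.
k = 6 is achieved by 6 values at 21 and 1 at 49, total 175; lower one of the 49's by 16 (still > 21) to reach 159.

6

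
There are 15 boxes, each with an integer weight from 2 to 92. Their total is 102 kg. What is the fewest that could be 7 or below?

3

Each value above 7 is at least 8, contributing at least 8 − 2 = 6 above the floor 2.
The sum exceeds the floor total 30 by 72, so at most ⌊72/6⌋ = 12 exceed 7, and at least 3 are ≤ 7.
Exactly 3 works: 3 values at 2 and 12 at 8 total 102.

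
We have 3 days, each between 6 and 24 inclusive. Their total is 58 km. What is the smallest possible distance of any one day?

Minimizing one value means maximizing the remaining 2.
The other 2 contribute at most 2 × 24 = 48, leaving at least 58 − 48 = 10.
Since 10 ≥ 6, this is achievable: one at 10 and 2 at 24.

10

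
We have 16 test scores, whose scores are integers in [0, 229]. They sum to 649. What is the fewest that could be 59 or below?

6

If only k of them are at most 59, the other 16 − k are at least 60, so the total is at least (16 − k)·60 + k·0.
This is ≤ 649, so (16 − k)·60 + 0k ≤ 649, which gives k ≥ 6.
Exactly 6 works: 6 values at 0 and 10 at 60 total 600; raise one of the low values by 49 (still ≤ 59) to hit 649.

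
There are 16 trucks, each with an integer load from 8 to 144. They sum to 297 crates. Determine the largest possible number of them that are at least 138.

1

If k of the values are ≥ 138, the total is ≥ 138k + 8(16 − k).
Setting 138k + 8(16 − k) ≤ 297 gives 130k ≤ 169, so k ≤ 1.
k = 1 is achieved by 1 value at 138 and 15 at 8, total 258; add 39 to one value (staying below 138) to reach 297.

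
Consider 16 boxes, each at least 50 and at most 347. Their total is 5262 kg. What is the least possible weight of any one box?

Minimizing one value means maximizing the remaining 15.
The other 15 contribute at most 15 × 347 = 5205, leaving at least 5262 − 5205 = 57.
Since 57 ≥ 50, this is achievable: one at 57 and 15 at 347.

57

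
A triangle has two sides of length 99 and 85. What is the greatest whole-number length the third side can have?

183

The third side must be less than 99 + 85 = 184.
The largest integer below 184 is 183.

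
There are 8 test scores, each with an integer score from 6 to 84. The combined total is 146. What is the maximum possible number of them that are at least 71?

Suppose k of them are at least 71. Those contribute at least 71 each and the other 8 − k at least 6 each.
So the total is at least 71k + 6(8 − k) = 48 + 65k. This must be ≤ 146, giving k ≤ 1.
k = 1 is achieved by 1 value at 71 and 7 at 6, total 113; add 33 to one value (staying below 71) to reach 146.

1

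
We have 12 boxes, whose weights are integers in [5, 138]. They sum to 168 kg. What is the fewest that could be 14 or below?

2

If only k of them are at most 14, the other 12 − k are at least 15, so the total is at least (12 − k)·15 + k·5.
This is ≤ 168, so (12 − k)·15 + 5k ≤ 168, which gives k ≥ 2.
Exactly 2 works: 2 values at 5 and 10 at 15 total 160; raise one of the low values by 8 (still ≤ 14) to hit 168.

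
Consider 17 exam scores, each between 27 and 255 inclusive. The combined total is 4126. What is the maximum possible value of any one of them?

255

To make one score as large as possible, make the other 16 as small as possible.
The other 16 contribute at least 16 × 27 = 432, leaving at most 4126 − 432 = 3694.
But each score is capped at 255, so the maximum is 255.
Achievable: one at 255 and the other 16 totalling 3871, which fits since 16 × 27 ≤ 3871 ≤ 16 × 255.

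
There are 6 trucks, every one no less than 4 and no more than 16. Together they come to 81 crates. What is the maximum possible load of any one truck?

16

To make one truck as large as possible, make the other 5 as small as possible.
The other 5 contribute at least 5 × 4 = 20, leaving at most 81 − 20 = 61.
But each truck is capped at 16, so the maximum is 16.
Achievable: one at 16 and the other 5 totalling 65, which fits since 5 × 4 ≤ 65 ≤ 5 × 16.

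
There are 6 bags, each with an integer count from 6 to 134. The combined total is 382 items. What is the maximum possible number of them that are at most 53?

Each value at 53 or below falls at least 134 − 53 = 81 short of the ceiling 134.
The ceiling total is 6 × 134 = 804, and we need 382, so at most ⌊(804 − 382)/81⌋ = 5 can be that low.
k = 5 is achieved by 5 values at 53 and 1 at 134, total 399; lower one of the 134's by 17 (still > 53) to reach 382.

5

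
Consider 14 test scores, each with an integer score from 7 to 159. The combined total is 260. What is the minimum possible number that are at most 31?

8

Each value above 31 is at least 32, contributing at least 32 − 7 = 25 above the floor 7.
The sum exceeds the floor total 98 by 162, so at most ⌊162/25⌋ = 6 exceed 31, and at least 8 are ≤ 31.
Exactly 8 works: 8 values at 7 and 6 at 32 total 248; raise one of the low values by 12 (still ≤ 31) to hit 260.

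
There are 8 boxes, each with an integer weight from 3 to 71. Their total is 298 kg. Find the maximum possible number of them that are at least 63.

4

If k of the values are ≥ 63, the total is ≥ 63k + 3(8 − k).
Setting 63k + 3(8 − k) ≤ 298 gives 60k ≤ 274, so k ≤ 4.
k = 4 is achieved by 4 values at 63 and 4 at 3, total 264; add 34 to one value (staying below 63) to reach 298.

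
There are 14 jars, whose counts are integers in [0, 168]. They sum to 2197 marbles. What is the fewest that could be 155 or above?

Suppose at most 14 − j of them reach 155; then j values are ≤ 154 and the rest ≤ 168.
The total is then ≤ 154·j + 168·(14 − j) = 2352 − 14j. For this to be ≥ 2197 we need j ≤ 11, so at least 14 − 11 = 3 must reach 155.
Exactly 3 works: 3 values at 168 and 11 at 154 total 2198; lower one of the high values by 1 (still ≥ 155) to hit 2197.

3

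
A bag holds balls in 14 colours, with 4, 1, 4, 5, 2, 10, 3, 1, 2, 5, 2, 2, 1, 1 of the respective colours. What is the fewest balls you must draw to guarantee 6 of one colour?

39

In the worst case you take as many as possible of each colour without reaching 6: 4 + 1 + 4 + 5 + 2 + 5 + 3 + 1 + 2 + 5 + 2 + 2 + 1 + 1 = 38.
The next one must give 6 of some colour, so 38 + 1 = 39.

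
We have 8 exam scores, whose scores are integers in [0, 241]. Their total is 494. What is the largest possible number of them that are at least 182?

2

If k of the values are ≥ 182, the total is ≥ 182k + 0(8 − k).
Setting 182k + 0(8 − k) ≤ 494 gives 182k ≤ 494, so k ≤ 2.
k = 2 is achieved by 2 values at 182 and 6 at 0, total 364; add 130 to one value (staying below 182) to reach 494.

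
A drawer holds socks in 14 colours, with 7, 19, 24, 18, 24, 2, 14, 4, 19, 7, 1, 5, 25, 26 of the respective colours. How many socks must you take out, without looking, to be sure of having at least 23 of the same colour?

In the worst case you take as many as possible of each colour without reaching 23: 7 + 19 + 22 + 18 + 22 + 2 + 14 + 4 + 19 + 7 + 1 + 5 + 22 + 22 = 184.
The next one must give 23 of some colour, so 184 + 1 = 185.

185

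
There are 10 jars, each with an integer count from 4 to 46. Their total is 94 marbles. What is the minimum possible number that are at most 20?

Let j be the number exceeding 20. Then the total is ≥ 21·j + 4·(10 − j) = 40 + 17j.
So 17j ≤ 54 and j ≤ 3; hence at least 10 − 3 = 7 are ≤ 20.
Exactly 7 works: 7 values at 4 and 3 at 21 total 91; raise one of the low values by 3 (still ≤ 20) to hit 94.

7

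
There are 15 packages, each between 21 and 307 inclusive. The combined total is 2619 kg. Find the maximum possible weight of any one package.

307

To make one package as large as possible, make the other 14 as small as possible.
The other 14 contribute at least 14 × 21 = 294, leaving at most 2619 − 294 = 2325.
But each package is capped at 307, so the maximum is 307.
Achievable: one at 307 and the other 14 totalling 2312, which fits since 14 × 21 ≤ 2312 ≤ 14 × 307.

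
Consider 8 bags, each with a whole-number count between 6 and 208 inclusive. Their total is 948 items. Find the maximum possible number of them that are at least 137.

6

Suppose k of them are at least 137. Those contribute at least 137 each and the other 8 − k at least 6 each.
So the total is at least 137k + 6(8 − k) = 48 + 131k. This must be ≤ 948, giving k ≤ 6.
k = 6 is achieved by 6 values at 137 and 2 at 6, total 834; add 114 to one value (staying below 137) to reach 948.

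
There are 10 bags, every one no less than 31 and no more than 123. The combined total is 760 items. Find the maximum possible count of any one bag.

To make one bag as large as possible, make the other 9 as small as possible.
The other 9 contribute at least 9 × 31 = 279, leaving at most 760 − 279 = 481.
But each bag is capped at 123, so the maximum is 123.
Achievable: one at 123 and the other 9 totalling 637, which fits since 9 × 31 ≤ 637 ≤ 9 × 123.

123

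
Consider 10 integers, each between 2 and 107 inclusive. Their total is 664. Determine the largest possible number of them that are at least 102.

With k values at 102 or above and the rest at least 2, the sum is at least 20 + 100k.
Since the sum is 664, we need 100k ≤ 644, i.e. k ≤ 6.
k = 6 is achieved by 6 values at 102 and 4 at 2, total 620; add 44 to one value (staying below 102) to reach 664.

6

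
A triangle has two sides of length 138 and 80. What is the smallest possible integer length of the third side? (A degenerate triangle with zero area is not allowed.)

The third side must exceed |138 − 80| = 58.
The smallest integer above 58 is 59.

59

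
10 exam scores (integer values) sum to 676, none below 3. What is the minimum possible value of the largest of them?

Some value must be at least ⌈676/10⌉ = 68, since 10 × 67 = 670 < 676.
Taking 4 copies of 67 and 6 copies of 68 gives exactly 676, so 68 is attained.

68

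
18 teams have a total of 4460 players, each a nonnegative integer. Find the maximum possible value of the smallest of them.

247

If every one of the 18 were at least 248, the total would be at least 18 × 248 = 4464 > 4460.
Achievable: 4 of them at 247 and 14 at 248 total 4460.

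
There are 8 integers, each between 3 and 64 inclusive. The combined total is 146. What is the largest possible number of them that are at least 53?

2

Suppose k of them are at least 53. Those contribute at least 53 each and the other 8 − k at least 3 each.
So the total is at least 53k + 3(8 − k) = 24 + 50k. This must be ≤ 146, giving k ≤ 2.
k = 2 is achieved by 2 values at 53 and 6 at 3, total 124; add 22 to one value (staying below 53) to reach 146.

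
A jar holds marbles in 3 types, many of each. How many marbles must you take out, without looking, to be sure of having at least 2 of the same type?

You could draw 1 of every type without reaching 2 of any — 3 in all.
One more forces 2 of some type, so 3 + 1 = 4.

4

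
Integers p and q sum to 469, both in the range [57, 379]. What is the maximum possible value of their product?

pq = p(469 − p) is maximized when p is as near 469/2 as the bounds allow.
Taking p = 234 and q = 235 (both in [57, 379]) gives pq = 54990.

54990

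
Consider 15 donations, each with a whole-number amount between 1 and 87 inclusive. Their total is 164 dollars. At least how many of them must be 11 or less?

If only k of them are at most 11, the other 15 − k are at least 12, so the total is at least (15 − k)·12 + k·1.
This is ≤ 164, so (15 − k)·12 + 1k ≤ 164, which gives k ≥ 2.
Exactly 2 works: 2 values at 1 and 13 at 12 total 158; raise one of the low values by 6 (still ≤ 11) to hit 164.

2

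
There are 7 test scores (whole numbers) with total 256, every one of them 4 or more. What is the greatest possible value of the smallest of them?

If every one of the 7 were at least 37, the total would be at least 7 × 37 = 259 > 256.
Taking 3 copies of 36 and 4 copies of 37 gives exactly 256, so 36 is attained.

36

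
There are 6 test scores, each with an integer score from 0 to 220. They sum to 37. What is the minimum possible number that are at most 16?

4

Each value above 16 is at least 17, contributing at least 17 − 0 = 17 above the floor 0.
The sum exceeds the floor total 0 by 37, so at most ⌊37/17⌋ = 2 exceed 16, and at least 4 are ≤ 16.
Exactly 4 works: 4 values at 0 and 2 at 17 total 34; raise one of the low values by 3 (still ≤ 16) to hit 37.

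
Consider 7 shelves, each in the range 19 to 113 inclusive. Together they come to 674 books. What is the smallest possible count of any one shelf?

To make one shelf as small as possible, make the other 6 as large as possible.
The other 6 can take up 6 × 113 = 678 ≥ 674 − 19, so one shelf can sit at its floor of 19.
Achievable: one at 19 and the other 6 totalling 655, which fits since 6 × 19 ≤ 655 ≤ 6 × 113.

19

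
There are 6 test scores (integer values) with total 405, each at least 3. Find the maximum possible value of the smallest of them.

If every one of the 6 were at least 68, the total would be at least 6 × 68 = 408 > 405.
Achievable: 3 of them at 67 and 3 at 68 total 405.

67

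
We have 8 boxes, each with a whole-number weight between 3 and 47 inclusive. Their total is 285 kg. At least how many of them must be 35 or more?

If only k of them are at least 35, the other 8 − k are at most 34, so the total is at most k·47 + (8 − k)·34.
This must reach 285, so k·47 + (8 − k)·34 ≥ 285, giving k ≥ 1.
Exactly 1 works: 1 value at 47 and 7 at 34 total 285.

1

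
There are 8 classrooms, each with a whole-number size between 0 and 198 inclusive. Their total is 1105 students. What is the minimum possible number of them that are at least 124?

Each value short of 124 is at most 123, costing at least 198 − 123 = 75 against the maximum total of 1584.
We can afford to lose at most 1584 − 1105 = 479, so at most ⌊479/75⌋ = 6 fall short, and at least 2 are ≥ 124.
Exactly 2 works: 2 values at 198 and 6 at 123 total 1134; lower one of the high values by 29 (still ≥ 124) to hit 1105.

2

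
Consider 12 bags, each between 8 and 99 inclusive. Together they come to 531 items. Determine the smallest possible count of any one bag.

8

Minimizing one value means maximizing the remaining 11.
The other 11 can take up 11 × 99 = 1089 ≥ 531 − 8, so one bag can sit at its floor of 8.
Achievable: one at 8 and the other 11 totalling 523, which fits since 11 × 8 ≤ 523 ≤ 11 × 99.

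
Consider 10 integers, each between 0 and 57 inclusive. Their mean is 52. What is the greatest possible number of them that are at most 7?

The total is 10 × 52 = 520.
Suppose k of them are at most 7. Those contribute at most 7 each and the rest at most 57 each.
So the total is at most 7k + 57(10 − k) = 570 − 50k. This must still be ≥ 520, so k ≤ 1.
k = 1 is achieved by 1 value at 7 and 9 at 57, total 520.

1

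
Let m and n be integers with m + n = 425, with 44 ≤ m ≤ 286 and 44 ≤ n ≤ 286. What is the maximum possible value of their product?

For a fixed sum, the product mn is largest when m and n are as close as possible.
Taking m = 212 and n = 213 (both in [44, 286]) gives mn = 45156.

45156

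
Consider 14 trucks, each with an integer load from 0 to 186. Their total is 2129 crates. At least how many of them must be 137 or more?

Suppose at most 14 − j of them reach 137; then j values are ≤ 136 and the rest ≤ 186.
The total is then ≤ 136·j + 186·(14 − j) = 2604 − 50j. For this to be ≥ 2129 we need j ≤ 9, so at least 14 − 9 = 5 must reach 137.
Exactly 5 works: 5 values at 186 and 9 at 136 total 2154; lower one of the high values by 25 (still ≥ 137) to hit 2129.

5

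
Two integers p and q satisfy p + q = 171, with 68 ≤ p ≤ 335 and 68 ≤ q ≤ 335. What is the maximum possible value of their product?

With p + q fixed, pq peaks when the two are closest together.
Taking p = 85 and q = 86 (both in [68, 335]) gives pq = 7310.

7310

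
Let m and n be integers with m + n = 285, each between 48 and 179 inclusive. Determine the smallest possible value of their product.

Since m + n is fixed, pushing one of them to its bound minimizes the product.
At the endpoint m = 106, n = 285 − 106 = 179, so mn = 106 × 179 = 18974.

18974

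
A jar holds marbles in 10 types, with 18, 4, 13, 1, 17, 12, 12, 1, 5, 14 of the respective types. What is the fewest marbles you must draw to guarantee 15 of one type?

In the worst case you take as many as possible of each type without reaching 15: 14 + 4 + 13 + 1 + 14 + 12 + 12 + 1 + 5 + 14 = 90.
The next one must give 15 of some type, so 90 + 1 = 91.

91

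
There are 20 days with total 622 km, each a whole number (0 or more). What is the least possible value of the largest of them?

Some value must be at least ⌈622/20⌉ = 32, since 20 × 31 = 620 < 622.
Equality holds with 2 values of 32 and 18 values of 31.

32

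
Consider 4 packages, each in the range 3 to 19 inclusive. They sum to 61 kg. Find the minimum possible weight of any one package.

4

Minimizing one value means maximizing the remaining 3.
The other 3 contribute at most 3 × 19 = 57, leaving at least 61 − 57 = 4.
Since 4 ≥ 3, this is achievable: one at 4 and 3 at 19.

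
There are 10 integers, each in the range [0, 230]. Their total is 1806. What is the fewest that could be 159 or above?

If only k of them are at least 159, the other 10 − k are at most 158, so the total is at most k·230 + (10 − k)·158.
This must reach 1806, so k·230 + (10 − k)·158 ≥ 1806, giving k ≥ 4.
Exactly 4 works: 4 values at 230 and 6 at 158 total 1868; lower one of the high values by 62 (still ≥ 159) to hit 1806.

4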